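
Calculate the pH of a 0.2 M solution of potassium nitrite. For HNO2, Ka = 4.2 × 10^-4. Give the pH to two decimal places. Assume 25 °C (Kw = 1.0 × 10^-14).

NO2- is the conjugate base of the weak acid HNO2.
Kb = Kw/Ka = 1.0×10^-14 / 4.2 × 10^-4 = 2.38 × 10^-11
From the ICE table, Kb = x²/(0.2 − x) = 2.38 × 10^-11.
Since Kb ≪ C₀, x ≈ √(Kb·C₀) = 2.18 × 10^-6 M.
(x/C₀ = 0.0011% < 5%, so the approximation holds.)
pOH = −log(2.18 × 10^-6) = 5.66; pH = 14.00 − 5.66 = 8.34

pH = 8.34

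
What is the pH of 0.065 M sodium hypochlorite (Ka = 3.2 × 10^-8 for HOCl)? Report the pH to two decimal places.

OCl- is the conjugate base of the weak acid HOCl.
Kb = Kw/Ka = 1.0×10^-14 / 3.2 × 10^-8 = 3.12 × 10^-7
From the ICE table, Kb = [OH-]²/(0.065 − [OH-]) = 3.12 × 10^-7.
Neglecting [OH-] in the denominator: [OH-] = √(3.12 × 10^-7 × 0.065) = 1.42 × 10^-4 M
([OH-]/C₀ = 0.22% < 5%, so the approximation holds.)
pOH = 3.85, so pH = 14.00 − pOH = 10.15

pH = 10.15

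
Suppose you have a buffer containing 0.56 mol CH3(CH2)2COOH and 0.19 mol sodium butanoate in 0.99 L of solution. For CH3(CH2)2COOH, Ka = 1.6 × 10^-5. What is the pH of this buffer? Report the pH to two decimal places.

pKa = −log(1.6 × 10^-5) = 4.796
Henderson–Hasselbalch: pH = pKa + log([CH3(CH2)2COO-]/[CH3(CH2)2COOH]) = 4.796 + log(0.19/0.56)
pH = 4.796 + (-0.469) = 4.33

pH = 4.33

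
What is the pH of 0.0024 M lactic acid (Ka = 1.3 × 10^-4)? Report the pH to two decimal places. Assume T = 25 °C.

pH = 3.30

CH3CH(OH)COOH ⇌ CH3CH(OH)COO- + H+
From the ICE table, Ka = [H+]²/(0.0024 − [H+]) = 1.3 × 10^-4.
Here C₀/Ka ≈ 18.5, so the small-[H+] approximation fails. Use the quadratic:
[H+] = (−Ka + √(Ka² + 4·Ka·C₀))/2 = 4.97 × 10^-4 M
pH = −log(4.97 × 10^-4) = 3.30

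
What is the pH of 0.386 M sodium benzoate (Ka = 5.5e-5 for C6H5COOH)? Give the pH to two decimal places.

pH = 8.92

C6H5COO- is the conjugate base of the weak acid C6H5COOH.
Kb = Kw/Ka = 1.0×10^-14 / 5.5 × 10^-5 = 1.82 × 10^-10
Kb = [OH-]²/(0.386 − [OH-]) = 1.82 × 10^-10
Assume [OH-] ≪ 0.386: [OH-] ≈ √(1.82 × 10^-10 × 0.386) = 8.38 × 10^-6 M
Check: 0.0022% ionized — well under 5%, approximation valid.
pOH = 5.08, so pH = 14.00 − pOH = 8.92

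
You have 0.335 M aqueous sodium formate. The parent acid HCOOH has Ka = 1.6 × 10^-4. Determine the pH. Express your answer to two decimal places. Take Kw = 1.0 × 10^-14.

HCOO- is the conjugate base of the weak acid HCOOH.
Kb = Kw/Ka = 1.0×10^-14 / 1.6 × 10^-4 = 6.25 × 10^-11
Kb = [OH-]²/(0.335 − [OH-]) = 6.25 × 10^-11
Neglecting [OH-] in the denominator: [OH-] = √(6.25 × 10^-11 × 0.335) = 4.58 × 10^-6 M
([OH-]/C₀ = 0.0014% < 5%, so the approximation holds.)
pOH = 5.34, so pH = 14.00 − pOH = 8.66

pH = 8.66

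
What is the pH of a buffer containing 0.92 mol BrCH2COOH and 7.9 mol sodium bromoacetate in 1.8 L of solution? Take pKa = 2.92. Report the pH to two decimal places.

pH = 3.85

pH = pKa + log([A⁻]/[HA]) = 2.92 + log(7.9/0.92)
pH = 2.92 + (+0.934) = 3.85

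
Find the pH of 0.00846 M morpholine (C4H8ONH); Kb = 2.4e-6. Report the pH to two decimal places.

pH = 10.15

C4H8ONH + H2O ⇌ C4H8ONH2+ + OH-
From the ICE table, Kb = [OH-]²/(0.00846 − [OH-]) = 2.4 × 10^-6.
Assume [OH-] ≪ 0.00846: [OH-] ≈ √(2.4 × 10^-6 × 0.00846) = 1.42 × 10^-4 M
pOH = −log(1.42 × 10^-4) = 3.85; pH = 14.00 − 3.85 = 10.15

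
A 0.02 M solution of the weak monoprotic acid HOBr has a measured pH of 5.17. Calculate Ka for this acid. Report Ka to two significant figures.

Ka = 2.3 × 10^-9

[H+] = 10^(-5.17) = 6.76 × 10^-6 M
At equilibrium [HA] = 0.02 − 6.76 × 10^-6 = 2.00 × 10^-2 M
Ka = [H+][A-]/[HA] = (6.76 × 10^-6)² / 2.00 × 10^-2 = 2.3 × 10^-9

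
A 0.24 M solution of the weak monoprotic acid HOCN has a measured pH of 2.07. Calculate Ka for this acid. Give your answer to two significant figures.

[H+] = 10^(-2.07) = 8.51 × 10^-3 M
At equilibrium [HA] = 0.24 − 8.51 × 10^-3 = 2.31 × 10^-1 M
Ka = [H+][A-]/[HA] = (8.51 × 10^-3)² / 2.31 × 10^-1 = 3.1 × 10^-4

Ka = 3.1 × 10^-4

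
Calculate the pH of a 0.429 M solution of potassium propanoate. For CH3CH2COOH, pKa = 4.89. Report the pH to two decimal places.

pH = 9.26

CH3CH2COO- is the conjugate base of the weak acid CH3CH2COOH.
Ka = 10^(−4.89) = 1.29 × 10^-5
Kb = Kw/Ka = 1.0×10^-14 / 1.29 × 10^-5 = 7.75 × 10^-10
Let x = [OH-] at equilibrium. Kb = x²/(0.429 − x).
Since Kb ≪ C₀, x ≈ √(Kb·C₀) = 1.82 × 10^-5 M.
Check: 0.0043% ionized — well under 5%, approximation valid.
pOH = −log(1.82 × 10^-5) = 4.74; pH = 14.00 − 4.74 = 9.26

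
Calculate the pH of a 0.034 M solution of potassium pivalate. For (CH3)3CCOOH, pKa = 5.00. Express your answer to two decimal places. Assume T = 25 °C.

pH = 8.77

(CH3)3CCOO- is the conjugate base of the weak acid (CH3)3CCOOH.
Ka = 10^(−5.00) = 1.00 × 10^-5
Kb = Kw/Ka = 1.0×10^-14 / 1.00 × 10^-5 = 1.00 × 10^-9
Kb = [OH-]²/(0.034 − [OH-]) = 1.00 × 10^-9
Neglecting [OH-] in the denominator: [OH-] = √(1.00 × 10^-9 × 0.034) = 5.83 × 10^-6 M
Check: 0.017% ionized — well under 5%, approximation valid.
pOH = 5.23, so pH = 14.00 − pOH = 8.77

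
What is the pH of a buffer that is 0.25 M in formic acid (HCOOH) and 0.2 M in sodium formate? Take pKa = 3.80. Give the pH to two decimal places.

pH = 3.70

Using pH = pKa + log([base]/[acid]) with [base]/[acid] = 0.2/0.25:
pH = 3.80 + (-0.097) = 3.70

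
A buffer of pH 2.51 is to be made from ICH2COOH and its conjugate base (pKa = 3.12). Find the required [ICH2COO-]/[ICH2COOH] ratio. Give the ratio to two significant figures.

pH = pKa + log(r) ⇒ log(r) = 2.51 − 3.12 = -0.61
r = [ICH2COO-]/[ICH2COOH] = 10^(-0.61) = 0.245

ratio = 0.25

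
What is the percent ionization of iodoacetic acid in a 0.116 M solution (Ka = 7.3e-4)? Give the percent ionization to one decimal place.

7.6%

ICH2COOH ⇌ ICH2COO- + H+; let x = [H+] at equilibrium.
Solve x² + 0.00073x − 8.47e-05 = 0 → x = 8.84 × 10^-3 M
% ionization = x/C₀ × 100% = 8.84 × 10^-3/0.116 × 100% = 7.6%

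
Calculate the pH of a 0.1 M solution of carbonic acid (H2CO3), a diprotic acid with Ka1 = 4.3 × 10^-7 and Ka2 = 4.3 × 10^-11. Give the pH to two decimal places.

pH = 3.68

Ka1 ≫ Ka2, so treat the first dissociation as the only significant source of H+.
Ka1 = x²/(0.1 − x) = 4.3 × 10^-7
x ≈ √(4.3 × 10^-7 × 0.1) = 2.07 × 10^-4 M
pH = −log(2.07 × 10^-4) = 3.68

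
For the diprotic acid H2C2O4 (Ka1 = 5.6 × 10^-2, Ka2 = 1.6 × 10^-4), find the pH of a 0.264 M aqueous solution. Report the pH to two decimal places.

pH = 1.01

Since Ka1 ≫ Ka2, the first ionization dominates [H+].
Ka1 = x²/(0.264 − x) = 5.6 × 10^-2
Solving the quadratic: x = (−Ka1 + √(Ka1² + 4·Ka1·C₀))/2 = 9.68 × 10^-2 M
pH = −log(9.68 × 10^-2) = 1.01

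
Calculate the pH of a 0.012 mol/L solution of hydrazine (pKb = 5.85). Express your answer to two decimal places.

N2H4 + H2O ⇌ N2H5+ + OH-
Kb = 10^(−5.85) = 1.41 × 10^-6
Kb = [OH-]²/(0.012 − [OH-]) = 1.41 × 10^-6
Since Kb ≪ C₀, [OH-] ≈ √(Kb·C₀) = 1.30 × 10^-4 M.
Check: 1.1% ionized — well under 5%, approximation valid.
pOH = 3.89, so pH = 14.00 − pOH = 10.11

pH = 10.11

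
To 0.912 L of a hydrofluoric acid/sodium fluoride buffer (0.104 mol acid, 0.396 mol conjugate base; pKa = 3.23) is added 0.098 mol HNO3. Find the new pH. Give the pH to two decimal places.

Added H+ converts F- to HF: HF → 0.202 mol, F- → 0.298 mol.
Henderson–Hasselbalch with mole ratio 0.298/0.202: pH = 3.23 + (+0.169)

pH = 3.40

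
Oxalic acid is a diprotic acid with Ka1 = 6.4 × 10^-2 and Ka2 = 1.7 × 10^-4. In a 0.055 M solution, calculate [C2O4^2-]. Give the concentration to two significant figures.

First ionization gives [H+] ≈ [HC2O4-] = 3.54 × 10^-2 M.
Second step: Ka2 = [H+][C2O4^2-]/[HC2O4-] ≈ [C2O4^2-] (since [H+] ≈ [HC2O4-]).
So [C2O4^2-] ≈ Ka2.

1.7 × 10^-4 M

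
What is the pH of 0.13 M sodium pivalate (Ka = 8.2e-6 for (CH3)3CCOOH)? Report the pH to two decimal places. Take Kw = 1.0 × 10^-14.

pH = 9.10

(CH3)3CCOO- is the conjugate base of the weak acid (CH3)3CCOOH.
Kb = Kw/Ka = 1.0×10^-14 / 8.2 × 10^-6 = 1.22 × 10^-9
Let x = [OH-] at equilibrium. Kb = x²/(0.13 − x).
Neglecting x in the denominator: x = √(1.22 × 10^-9 × 0.13) = 1.26 × 10^-5 M
pOH = 4.90, so pH = 14.00 − pOH = 9.10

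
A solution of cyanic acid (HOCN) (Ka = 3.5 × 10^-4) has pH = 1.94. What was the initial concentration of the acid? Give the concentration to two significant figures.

C₀ = 3.9 × 10^-1 M

[H+] = 10^(-1.94) = 1.15 × 10^-2 M = x
Ka = x²/(C₀ − x) ⇒ C₀ = x + x²/Ka
C₀ = 1.15 × 10^-2 + (1.15 × 10^-2)²/(3.5 × 10^-4) = 3.89 × 10^-1 M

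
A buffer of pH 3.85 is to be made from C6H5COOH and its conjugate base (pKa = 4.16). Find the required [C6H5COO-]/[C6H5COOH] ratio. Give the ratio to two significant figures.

ratio = 0.49

pH = pKa + log(r) ⇒ log(r) = 3.85 − 4.16 = -0.31
r = [C6H5COO-]/[C6H5COOH] = 10^(-0.31) = 0.49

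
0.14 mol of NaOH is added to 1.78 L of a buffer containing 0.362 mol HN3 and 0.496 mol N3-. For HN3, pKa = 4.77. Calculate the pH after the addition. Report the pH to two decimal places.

pH = 5.23

After neutralization: n(HN3) = 0.222 mol, n(N3-) = 0.636 mol.
pH = pKa + log(n_N3-/n_HN3) = 4.77 + log(0.636/0.222) = 4.77 + (+0.457)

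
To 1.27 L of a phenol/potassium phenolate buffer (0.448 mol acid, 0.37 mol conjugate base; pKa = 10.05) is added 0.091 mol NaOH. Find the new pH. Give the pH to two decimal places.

pH = 10.16

After neutralization: n(C6H5OH) = 0.357 mol, n(C6H5O-) = 0.461 mol.
Henderson–Hasselbalch with mole ratio 0.461/0.357: pH = 10.05 + (+0.111)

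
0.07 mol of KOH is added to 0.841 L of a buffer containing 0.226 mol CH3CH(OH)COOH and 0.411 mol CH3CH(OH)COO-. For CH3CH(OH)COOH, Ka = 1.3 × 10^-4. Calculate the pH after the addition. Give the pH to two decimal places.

OH- converts CH3CH(OH)COOH to CH3CH(OH)COO-: CH3CH(OH)COOH → 0.156 mol, CH3CH(OH)COO- → 0.481 mol.
pKa = −log(1.3 × 10^-4) = 3.886
Henderson–Hasselbalch with mole ratio 0.481/0.156: pH = 3.886 + (+0.489)

pH = 4.38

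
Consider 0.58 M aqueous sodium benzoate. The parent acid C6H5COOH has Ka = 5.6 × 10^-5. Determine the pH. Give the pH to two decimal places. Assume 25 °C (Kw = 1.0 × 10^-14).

pH = 9.01

C6H5COO- is the conjugate base of the weak acid C6H5COOH.
Kb = Kw/Ka = 1.0×10^-14 / 5.6 × 10^-5 = 1.79 × 10^-10
Let x = [OH-] at equilibrium. Kb = x²/(0.58 − x).
Assume x ≪ 0.58: x ≈ √(1.79 × 10^-10 × 0.58) = 1.02 × 10^-5 M
(x/C₀ = 0.0018% < 5%, so the approximation holds.)
pOH = 4.99, so pH = 14.00 − pOH = 9.01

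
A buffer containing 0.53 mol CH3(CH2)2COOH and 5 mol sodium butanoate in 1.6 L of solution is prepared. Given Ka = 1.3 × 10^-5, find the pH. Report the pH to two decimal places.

pKa = −log(1.3 × 10^-5) = 4.886
Henderson–Hasselbalch: pH = pKa + log([CH3(CH2)2COO-]/[CH3(CH2)2COOH]) = 4.886 + log(5/0.53)
pH = 4.886 + (+0.975) = 5.86

pH = 5.86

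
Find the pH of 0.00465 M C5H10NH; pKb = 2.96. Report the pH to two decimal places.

C5H10NH + H2O ⇌ C5H10NH2+ + OH-
Kb = 10^(−2.96) = 1.10 × 10^-3
Kb = x²/(0.00465 − x) = 1.10 × 10^-3
Here C₀/Kb ≈ 4.23, so the small-x approximation fails. Use the quadratic:
x = [−0.0011 + √(0.0011² + 2.05e-05)]/2 = 1.78 × 10^-3 M
pOH = −log(1.78 × 10^-3) = 2.75; pH = 14.00 − 2.75 = 11.25

pH = 11.25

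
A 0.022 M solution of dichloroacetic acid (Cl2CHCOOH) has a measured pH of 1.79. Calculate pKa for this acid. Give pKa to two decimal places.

[H+] = 10^(-1.79) = 1.62 × 10^-2 M
At equilibrium [HA] = 0.022 − 1.62 × 10^-2 = 5.80 × 10^-3 M
Ka = [H+][A-]/[HA] = (1.62 × 10^-2)² / 5.80 × 10^-3 = 4.52 × 10^-2
pKa = -log(4.52 × 10^-2) = 1.34

pKa = 1.34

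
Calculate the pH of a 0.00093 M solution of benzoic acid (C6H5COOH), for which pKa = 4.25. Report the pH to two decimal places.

pH = 3.69

C6H5COOH ⇌ C6H5COO- + H+
Ka = 10^(−4.25) = 5.62 × 10^-5
Ka = x²/(0.00093 − x) = 5.62 × 10^-5
x is not negligible relative to C₀; solve x² + 5.62e-05·x − 5.23e-08 = 0.
x = (−Ka + √(Ka² + 4·Ka·C₀))/2 = 2.02 × 10^-4 M
pH = −log(2.02 × 10^-4) = 3.69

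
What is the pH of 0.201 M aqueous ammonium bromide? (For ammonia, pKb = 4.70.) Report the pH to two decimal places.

NH4+ is the conjugate acid of the weak base NH3.
Kb = 10^(−4.70) = 2.00 × 10^-5
Ka = Kw/Kb = 1.0×10^-14 / 2.00 × 10^-5 = 5.00 × 10^-10
Ka = x²/(0.201 − x) = 5.00 × 10^-10
Since Ka ≪ C₀, x ≈ √(Ka·C₀) = 1.00 × 10^-5 M.
pH = −log(1.00 × 10^-5) = 5.00

pH = 5.00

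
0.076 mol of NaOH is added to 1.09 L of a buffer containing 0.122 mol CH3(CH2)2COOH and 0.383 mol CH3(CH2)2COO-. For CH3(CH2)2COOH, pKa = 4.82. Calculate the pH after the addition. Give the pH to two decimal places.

pH = 5.82

OH- converts CH3(CH2)2COOH to CH3(CH2)2COO-: CH3(CH2)2COOH → 0.046 mol, CH3(CH2)2COO- → 0.459 mol.
pH = pKa + log(n_CH3(CH2)2COO-/n_CH3(CH2)2COOH) = 4.82 + log(0.459/0.046) = 4.82 + (+0.999)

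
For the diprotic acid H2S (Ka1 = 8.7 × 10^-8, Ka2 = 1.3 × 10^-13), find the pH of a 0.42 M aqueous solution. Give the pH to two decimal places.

Ka1 ≫ Ka2, so treat the first dissociation as the only significant source of H+.
Ka1 = x²/(0.42 − x) = 8.7 × 10^-8
x ≈ √(8.7 × 10^-8 × 0.42) = 1.91 × 10^-4 M
pH = −log(1.91 × 10^-4) = 3.72

pH = 3.72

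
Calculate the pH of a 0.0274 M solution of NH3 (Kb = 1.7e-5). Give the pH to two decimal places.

pH = 10.83

NH3 + H2O ⇌ NH4+ + OH-
Let x = [OH-] at equilibrium. Kb = x²/(0.0274 − x).
Since Kb ≪ C₀, x ≈ √(Kb·C₀) = 6.82 × 10^-4 M.
Check: 2.5% ionized — well under 5%, approximation valid.
pOH = −log(6.82 × 10^-4) = 3.17; pH = 14.00 − 3.17 = 10.83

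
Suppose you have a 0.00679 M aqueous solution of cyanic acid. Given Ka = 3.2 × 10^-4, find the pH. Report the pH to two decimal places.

pH = 2.88

HOCN ⇌ OCN- + H+
From the ICE table, Ka = [H+]²/(0.00679 − [H+]) = 3.2 × 10^-4.
The 5% rule fails; solving [H+]² + Ka·[H+] − Ka·C₀ = 0 exactly:
[H+] = [−0.00032 + √(0.00032² + 8.69e-06)]/2 = 1.32 × 10^-3 M
pH = −log[H+] = −log(1.32 × 10^-3) = 2.88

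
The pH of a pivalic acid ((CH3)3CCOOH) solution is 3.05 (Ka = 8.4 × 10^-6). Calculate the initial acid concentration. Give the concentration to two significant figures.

[H+] = 10^(-3.05) = 8.91 × 10^-4 M = x
Ka = x²/(C₀ − x) ⇒ C₀ = x + x²/Ka
C₀ = 8.91 × 10^-4 + (8.91 × 10^-4)²/(8.4 × 10^-6) = 9.54 × 10^-2 M

C₀ = 9.5 × 10^-2 M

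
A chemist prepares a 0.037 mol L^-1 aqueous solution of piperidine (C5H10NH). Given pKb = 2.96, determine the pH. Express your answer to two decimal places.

pH = 11.77

C5H10NH + H2O ⇌ C5H10NH2+ + OH-
Kb = 10^(−2.96) = 1.10 × 10^-3
Kb = x²/(0.037 − x) = 1.10 × 10^-3
The 5% rule fails; solving x² + Kb·x − Kb·C₀ = 0 exactly:
x = (−Kb + √(Kb² + 4·Kb·C₀))/2 = 5.85 × 10^-3 M
pOH = 2.23, so pH = 14.00 − pOH = 11.77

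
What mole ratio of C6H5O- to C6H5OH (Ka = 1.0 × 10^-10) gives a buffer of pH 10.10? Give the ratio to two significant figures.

ratio = 1.3

pKa = -log(1.0 × 10^-10) = 10.000
pH = pKa + log(r) ⇒ log(r) = 10.10 − 10.000 = +0.100
r = [C6H5O-]/[C6H5OH] = 10^(+0.100) = 1.26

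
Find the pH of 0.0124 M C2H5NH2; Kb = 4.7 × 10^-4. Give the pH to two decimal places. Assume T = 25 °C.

pH = 11.34

C2H5NH2 + H2O ⇌ C2H5NH3+ + OH-
From the ICE table, Kb = x²/(0.0124 − x) = 4.7 × 10^-4.
The 5% rule fails; solving x² + Kb·x − Kb·C₀ = 0 exactly:
x = (−Kb + √(Kb² + 4·Kb·C₀))/2 = 2.19 × 10^-3 M
pOH = −log(2.19 × 10^-3) = 2.66; pH = 14.00 − 2.66 = 11.34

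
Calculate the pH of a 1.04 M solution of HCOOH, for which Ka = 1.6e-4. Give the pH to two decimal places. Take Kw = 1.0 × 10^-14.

pH = 1.89

HCOOH ⇌ HCOO- + H+
From the ICE table, Ka = [H+]²/(1.04 − [H+]) = 1.6 × 10^-4.
Assume [H+] ≪ 1.04: [H+] ≈ √(1.6 × 10^-4 × 1.04) = 1.29 × 10^-2 M
Check: 1.2% ionized — well under 5%, approximation valid.
pH = −log(1.29 × 10^-2) = 1.89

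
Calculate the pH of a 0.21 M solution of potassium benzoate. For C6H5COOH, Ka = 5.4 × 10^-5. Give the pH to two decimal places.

C6H5COO- is the conjugate base of the weak acid C6H5COOH.
Kb = Kw/Ka = 1.0×10^-14 / 5.4 × 10^-5 = 1.85 × 10^-10
Kb = [OH-]²/(0.21 − [OH-]) = 1.85 × 10^-10
Assume [OH-] ≪ 0.21: [OH-] ≈ √(1.85 × 10^-10 × 0.21) = 6.23 × 10^-6 M
([OH-]/C₀ = 0.003% < 5%, so the approximation holds.)
pOH = −log(6.23 × 10^-6) = 5.21; pH = 14.00 − 5.21 = 8.79

pH = 8.79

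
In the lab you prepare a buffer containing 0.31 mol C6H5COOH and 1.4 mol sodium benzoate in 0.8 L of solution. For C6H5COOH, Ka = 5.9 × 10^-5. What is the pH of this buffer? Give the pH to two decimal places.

pH = 4.88

pKa = −log(5.9 × 10^-5) = 4.229
pH = pKa + log([A⁻]/[HA]) = 4.229 + log(1.4/0.31)
pH = 4.229 + (+0.655) = 4.88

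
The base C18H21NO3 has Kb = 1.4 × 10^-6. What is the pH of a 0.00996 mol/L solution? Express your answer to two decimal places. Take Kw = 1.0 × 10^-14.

C18H21NO3 + H2O ⇌ C18H22NO3+ + OH-
From the ICE table, Kb = x²/(0.00996 − x) = 1.4 × 10^-6.
Neglecting x in the denominator: x = √(1.4 × 10^-6 × 0.00996) = 1.18 × 10^-4 M
pOH = −log(1.18 × 10^-4) = 3.93; pH = 14.00 − 3.93 = 10.07

pH = 10.07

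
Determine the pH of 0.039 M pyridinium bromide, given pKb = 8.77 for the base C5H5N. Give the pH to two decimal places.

pH = 3.32

C5H5NH+ is the conjugate acid of the weak base C5H5N.
Kb = 10^(−8.77) = 1.70 × 10^-9
Ka = Kw/Kb = 1.0×10^-14 / 1.70 × 10^-9 = 5.88 × 10^-6
From the ICE table, Ka = [H+]²/(0.039 − [H+]) = 5.88 × 10^-6.
Since Ka ≪ C₀, [H+] ≈ √(Ka·C₀) = 4.79 × 10^-4 M.
Check: 1.2% ionized — well under 5%, approximation valid.
pH = −log(4.79 × 10^-4) = 3.32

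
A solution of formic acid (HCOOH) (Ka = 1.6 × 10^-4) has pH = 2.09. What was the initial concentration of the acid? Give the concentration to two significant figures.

C₀ = 4.2 × 10^-1 M

[H+] = 10^(-2.09) = 8.13 × 10^-3 M = x
Ka = x²/(C₀ − x) ⇒ C₀ = x + x²/Ka
C₀ = 8.13 × 10^-3 + (8.13 × 10^-3)²/(1.6 × 10^-4) = 4.21 × 10^-1 M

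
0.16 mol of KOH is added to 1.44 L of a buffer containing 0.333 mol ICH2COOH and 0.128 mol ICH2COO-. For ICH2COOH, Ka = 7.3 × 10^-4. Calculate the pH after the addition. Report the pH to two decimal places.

pH = 3.36

After neutralization: n(ICH2COOH) = 0.173 mol, n(ICH2COO-) = 0.288 mol.
pKa = −log(7.3 × 10^-4) = 3.137
pH = pKa + log(n_ICH2COO-/n_ICH2COOH) = 3.137 + log(0.288/0.173) = 3.137 + (+0.221)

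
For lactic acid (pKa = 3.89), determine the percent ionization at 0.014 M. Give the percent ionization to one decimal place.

CH3CH(OH)COOH ⇌ CH3CH(OH)COO- + H+; let x = [H+] at equilibrium.
Ka = 10^(−3.89) = 1.29 × 10^-4
Solve x² + 0.000129x − 1.81e-06 = 0 → x = 1.28 × 10^-3 M
% ionization = x/C₀ × 100% = 1.28 × 10^-3/0.014 × 100% = 9.1%

9.1%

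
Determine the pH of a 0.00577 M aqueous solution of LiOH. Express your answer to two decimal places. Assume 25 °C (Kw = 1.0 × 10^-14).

LiOH is a strong base; [OH-] = 0.00577 M.
pOH = -log(0.00577) = 2.24
pH = 14.00 - 2.24 = 11.76

pH = 11.76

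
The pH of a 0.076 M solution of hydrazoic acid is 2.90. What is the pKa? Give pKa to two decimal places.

pKa = 4.67

[H+] = 10^(-2.90) = 1.26 × 10^-3 M
At equilibrium [HA] = 0.076 − 1.26 × 10^-3 = 7.47 × 10^-2 M
Ka = [H+][A-]/[HA] = (1.26 × 10^-3)² / 7.47 × 10^-2 = 2.13 × 10^-5
pKa = -log(2.13 × 10^-5) = 4.67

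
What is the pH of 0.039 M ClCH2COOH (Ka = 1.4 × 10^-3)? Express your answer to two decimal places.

pH = 2.17

ClCH2COOH ⇌ ClCH2COO- + H+
Let x = [H+] at equilibrium. Ka = x²/(0.039 − x).
x is not negligible relative to C₀; solve x² + 0.0014·x − 5.46e-05 = 0.
x = [−0.0014 + √(0.0014² + 0.000218)]/2 = 6.72 × 10^-3 M
pH = −log[H+] = −log(6.72 × 10^-3) = 2.17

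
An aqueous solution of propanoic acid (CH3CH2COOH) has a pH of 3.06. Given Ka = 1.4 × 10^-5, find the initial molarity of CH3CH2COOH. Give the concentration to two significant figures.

C₀ = 5.5 × 10^-2 M

[H+] = 10^(-3.06) = 8.71 × 10^-4 M = x
Ka = x²/(C₀ − x) ⇒ C₀ = x + x²/Ka
C₀ = 8.71 × 10^-4 + (8.71 × 10^-4)²/(1.4 × 10^-5) = 5.51 × 10^-2 M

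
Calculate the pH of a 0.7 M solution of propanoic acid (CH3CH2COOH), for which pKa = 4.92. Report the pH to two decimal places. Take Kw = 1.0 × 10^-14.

pH = 2.54

CH3CH2COOH ⇌ CH3CH2COO- + H+
Ka = 10^(−4.92) = 1.20 × 10^-5
Ka = x²/(0.7 − x) = 1.20 × 10^-5
Assume x ≪ 0.7: x ≈ √(1.20 × 10^-5 × 0.7) = 2.90 × 10^-3 M
(x/C₀ = 0.41% < 5%, so the approximation holds.)
pH = −log(2.90 × 10^-3) = 2.54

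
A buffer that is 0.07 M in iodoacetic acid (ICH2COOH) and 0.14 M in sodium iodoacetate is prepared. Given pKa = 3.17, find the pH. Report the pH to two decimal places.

pH = 3.47

Henderson–Hasselbalch: pH = pKa + log([ICH2COO-]/[ICH2COOH]) = 3.17 + log(0.14/0.07)
pH = 3.17 + (+0.301) = 3.47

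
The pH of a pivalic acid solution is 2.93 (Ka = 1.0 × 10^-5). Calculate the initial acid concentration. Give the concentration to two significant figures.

[H+] = 10^(-2.93) = 1.17 × 10^-3 M = x
Ka = x²/(C₀ − x) ⇒ C₀ = x + x²/Ka
C₀ = 1.17 × 10^-3 + (1.17 × 10^-3)²/(1.0 × 10^-5) = 1.38 × 10^-1 M

C₀ = 1.4 × 10^-1 M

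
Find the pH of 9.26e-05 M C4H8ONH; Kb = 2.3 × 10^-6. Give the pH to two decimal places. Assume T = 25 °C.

pH = 9.13

C4H8ONH + H2O ⇌ C4H8ONH2+ + OH-
Kb = [OH-]²/(9.26e-05 − [OH-]) = 2.3 × 10^-6
[OH-] is not negligible relative to C₀; solve [OH-]² + 2.3e-06·[OH-] − 2.13e-10 = 0.
[OH-] = (−Kb + √(Kb² + 4·Kb·C₀))/2 = 1.35 × 10^-5 M
pOH = −log(1.35 × 10^-5) = 4.87; pH = 14.00 − 4.87 = 9.13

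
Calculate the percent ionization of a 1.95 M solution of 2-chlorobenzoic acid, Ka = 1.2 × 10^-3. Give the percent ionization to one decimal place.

2.5%

ClC6H4COOH ⇌ ClC6H4COO- + H+; let x = [H+] at equilibrium.
x ≈ √(Ka·C₀) = √(1.2 × 10^-3 × 1.95) = 4.84 × 10^-2 M
Fraction ionized = 4.84 × 10^-2 / 1.95 = 0.0248 → 2.5%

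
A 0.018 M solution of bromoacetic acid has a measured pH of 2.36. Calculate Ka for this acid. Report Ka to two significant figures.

[H+] = 10^(-2.36) = 4.37 × 10^-3 M
At equilibrium [HA] = 0.018 − 4.37 × 10^-3 = 1.36 × 10^-2 M
Ka = [H+][A-]/[HA] = (4.37 × 10^-3)² / 1.36 × 10^-2 = 1.4 × 10^-3

Ka = 1.4 × 10^-3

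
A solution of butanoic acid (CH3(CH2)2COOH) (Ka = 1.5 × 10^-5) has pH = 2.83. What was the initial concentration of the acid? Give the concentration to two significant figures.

C₀ = 1.5 × 10^-1 M

[H+] = 10^(-2.83) = 1.48 × 10^-3 M = x
Ka = x²/(C₀ − x) ⇒ C₀ = x + x²/Ka
C₀ = 1.48 × 10^-3 + (1.48 × 10^-3)²/(1.5 × 10^-5) = 1.48 × 10^-1 M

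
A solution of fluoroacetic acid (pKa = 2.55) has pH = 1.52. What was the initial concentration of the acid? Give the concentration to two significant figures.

[H+] = 10^(-1.52) = 3.02 × 10^-2 M = x
Ka = 10^(−2.55) = 2.82 × 10^-3
Ka = x²/(C₀ − x) ⇒ C₀ = x + x²/Ka
C₀ = 3.02 × 10^-2 + (3.02 × 10^-2)²/(2.82 × 10^-3) = 3.54 × 10^-1 M

C₀ = 3.5 × 10^-1 M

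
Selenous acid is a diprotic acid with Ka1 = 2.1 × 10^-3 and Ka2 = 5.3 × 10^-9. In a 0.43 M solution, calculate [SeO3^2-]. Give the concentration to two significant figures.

First ionization gives [H+] ≈ [HSeO3-] = 2.90 × 10^-2 M.
Second step: Ka2 = [H+][SeO3^2-]/[HSeO3-] ≈ [SeO3^2-] (since [H+] ≈ [HSeO3-]).
So [SeO3^2-] ≈ Ka2.

5.3 × 10^-9 M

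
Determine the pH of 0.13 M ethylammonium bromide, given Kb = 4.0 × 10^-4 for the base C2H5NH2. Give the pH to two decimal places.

C2H5NH3+ is the conjugate acid of the weak base C2H5NH2.
Ka = Kw/Kb = 1.0×10^-14 / 4.0 × 10^-4 = 2.50 × 10^-11
Let x = [H+] at equilibrium. Ka = x²/(0.13 − x).
Since Ka ≪ C₀, x ≈ √(Ka·C₀) = 1.80 × 10^-6 M.
Check: 0.0014% ionized — well under 5%, approximation valid.
pH = −log(1.80 × 10^-6) = 5.74

pH = 5.74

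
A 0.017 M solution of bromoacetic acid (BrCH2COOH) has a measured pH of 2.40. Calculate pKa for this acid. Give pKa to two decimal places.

[H+] = 10^(-2.40) = 3.98 × 10^-3 M
At equilibrium [HA] = 0.017 − 3.98 × 10^-3 = 1.30 × 10^-2 M
Ka = [H+][A-]/[HA] = (3.98 × 10^-3)² / 1.30 × 10^-2 = 1.22 × 10^-3
pKa = -log(1.22 × 10^-3) = 2.91

pKa = 2.91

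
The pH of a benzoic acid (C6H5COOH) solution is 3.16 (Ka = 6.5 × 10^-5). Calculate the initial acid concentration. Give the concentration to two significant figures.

C₀ = 8.1 × 10^-3 M

[H+] = 10^(-3.16) = 6.92 × 10^-4 M = x
Ka = x²/(C₀ − x) ⇒ C₀ = x + x²/Ka
C₀ = 6.92 × 10^-4 + (6.92 × 10^-4)²/(6.5 × 10^-5) = 8.06 × 10^-3 M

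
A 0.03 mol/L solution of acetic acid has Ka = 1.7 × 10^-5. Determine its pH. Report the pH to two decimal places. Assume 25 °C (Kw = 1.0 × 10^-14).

CH3COOH ⇌ CH3COO- + H+
Ka = x²/(0.03 − x) = 1.7 × 10^-5
Assume x ≪ 0.03: x ≈ √(1.7 × 10^-5 × 0.03) = 7.14 × 10^-4 M
(x/C₀ = 2.4% < 5%, so the approximation holds.)
pH = −log(7.14 × 10^-4) = 3.15

pH = 3.15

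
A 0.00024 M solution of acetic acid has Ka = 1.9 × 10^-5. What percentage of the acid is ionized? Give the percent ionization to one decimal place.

CH3COOH ⇌ CH3COO- + H+; let x = [H+] at equilibrium.
Ka = x²/(C₀ − x); solving the quadratic gives x = 5.87 × 10^-5 M.
% ionization = x/C₀ × 100% = 5.87 × 10^-5/0.00024 × 100% = 24.5%

24.5%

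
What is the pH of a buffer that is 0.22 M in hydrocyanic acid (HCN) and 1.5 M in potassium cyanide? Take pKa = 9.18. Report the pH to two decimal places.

pH = 10.01

pH = pKa + log([A⁻]/[HA]) = 9.18 + log(1.5/0.22)
pH = 9.18 + (+0.834) = 10.01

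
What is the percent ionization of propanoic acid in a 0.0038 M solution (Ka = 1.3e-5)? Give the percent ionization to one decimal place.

5.7%

CH3CH2COOH ⇌ CH3CH2COO- + H+; let x = [H+] at equilibrium.
Solve x² + 1.3e-05x − 4.94e-08 = 0 → x = 2.16 × 10^-4 M
Fraction ionized = 2.16 × 10^-4 / 0.0038 = 0.0568 → 5.7%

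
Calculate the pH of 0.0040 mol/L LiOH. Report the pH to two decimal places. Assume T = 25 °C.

pH = 11.60

LiOH is a strong base; [OH-] = 0.004 M.
pOH = -log(0.004) = 2.40
pH = 14.00 - 2.40 = 11.60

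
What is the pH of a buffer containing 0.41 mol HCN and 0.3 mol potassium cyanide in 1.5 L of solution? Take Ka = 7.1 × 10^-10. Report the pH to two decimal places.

pKa = −log(7.1 × 10^-10) = 9.149
pH = pKa + log([A⁻]/[HA]) = 9.149 + log(0.3/0.41)
pH = 9.149 + (-0.136) = 9.01

pH = 9.01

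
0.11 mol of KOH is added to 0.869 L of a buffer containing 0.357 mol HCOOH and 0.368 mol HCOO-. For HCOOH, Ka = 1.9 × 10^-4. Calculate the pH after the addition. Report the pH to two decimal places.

After neutralization: n(HCOOH) = 0.247 mol, n(HCOO-) = 0.478 mol.
pKa = −log(1.9 × 10^-4) = 3.721
pH = pKa + log(n_HCOO-/n_HCOOH) = 3.721 + log(0.478/0.247) = 3.721 + (+0.287)

pH = 4.01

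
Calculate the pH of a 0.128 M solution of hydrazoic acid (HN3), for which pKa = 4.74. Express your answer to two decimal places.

pH = 2.82

HN3 ⇌ N3- + H+
Ka = 10^(−4.74) = 1.82 × 10^-5
From the ICE table, Ka = [H+]²/(0.128 − [H+]) = 1.82 × 10^-5.
Since Ka ≪ C₀, [H+] ≈ √(Ka·C₀) = 1.53 × 10^-3 M.
([H+]/C₀ = 1.2% < 5%, so the approximation holds.)
pH = −log[H+] = −log(1.53 × 10^-3) = 2.82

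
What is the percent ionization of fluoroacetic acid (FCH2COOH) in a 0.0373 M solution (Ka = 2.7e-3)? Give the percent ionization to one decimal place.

23.5%

FCH2COOH ⇌ FCH2COO- + H+; let x = [H+] at equilibrium.
Solve x² + 0.0027x − 0.000101 = 0 → x = 8.78 × 10^-3 M
% ionization = x/C₀ × 100% = 8.78 × 10^-3/0.0373 × 100% = 23.5%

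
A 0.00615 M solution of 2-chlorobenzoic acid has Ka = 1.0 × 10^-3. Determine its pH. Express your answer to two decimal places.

ClC6H4COOH ⇌ ClC6H4COO- + H+
From the ICE table, Ka = x²/(0.00615 − x) = 1.0 × 10^-3.
x is not negligible relative to C₀; solve x² + 0.001·x − 6.15e-06 = 0.
x = [−0.001 + √(0.001² + 2.46e-05)]/2 = 2.03 × 10^-3 M
pH = −log[H+] = −log(2.03 × 10^-3) = 2.69

pH = 2.69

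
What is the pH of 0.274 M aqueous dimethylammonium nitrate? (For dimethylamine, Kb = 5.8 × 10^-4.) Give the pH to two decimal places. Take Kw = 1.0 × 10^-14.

pH = 5.66

(CH3)2NH2+ is the conjugate acid of the weak base (CH3)2NH.
Ka = Kw/Kb = 1.0×10^-14 / 5.8 × 10^-4 = 1.72 × 10^-11
From the ICE table, Ka = x²/(0.274 − x) = 1.72 × 10^-11.
Neglecting x in the denominator: x = √(1.72 × 10^-11 × 0.274) = 2.17 × 10^-6 M
pH = −log(2.17 × 10^-6) = 5.66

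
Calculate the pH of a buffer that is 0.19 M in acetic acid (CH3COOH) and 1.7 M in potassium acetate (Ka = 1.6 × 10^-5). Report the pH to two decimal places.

pKa = −log(1.6 × 10^-5) = 4.796
Henderson–Hasselbalch: pH = pKa + log([CH3COO-]/[CH3COOH]) = 4.796 + log(1.7/0.19)
pH = 4.796 + (+0.952) = 5.75

pH = 5.75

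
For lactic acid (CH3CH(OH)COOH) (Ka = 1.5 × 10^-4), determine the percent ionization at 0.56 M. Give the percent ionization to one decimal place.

CH3CH(OH)COOH ⇌ CH3CH(OH)COO- + H+; let x = [H+] at equilibrium.
x ≈ √(Ka·C₀) = √(1.5 × 10^-4 × 0.56) = 9.17 × 10^-3 M
% ionization = x/C₀ × 100% = 9.17 × 10^-3/0.56 × 100% = 1.6%

1.6%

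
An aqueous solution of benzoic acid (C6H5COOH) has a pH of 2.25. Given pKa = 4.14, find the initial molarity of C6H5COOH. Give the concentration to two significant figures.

[H+] = 10^(-2.25) = 5.62 × 10^-3 M = x
Ka = 10^(−4.14) = 7.24 × 10^-5
Ka = x²/(C₀ − x) ⇒ C₀ = x + x²/Ka
C₀ = 5.62 × 10^-3 + (5.62 × 10^-3)²/(7.24 × 10^-5) = 4.42 × 10^-1 M

C₀ = 4.4 × 10^-1 M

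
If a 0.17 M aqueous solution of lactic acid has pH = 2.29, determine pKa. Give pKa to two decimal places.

pKa = 3.80

[H+] = 10^(-2.29) = 5.13 × 10^-3 M
At equilibrium [HA] = 0.17 − 5.13 × 10^-3 = 1.65 × 10^-1 M
Ka = [H+][A-]/[HA] = (5.13 × 10^-3)² / 1.65 × 10^-1 = 1.59 × 10^-4
pKa = -log(1.59 × 10^-4) = 3.80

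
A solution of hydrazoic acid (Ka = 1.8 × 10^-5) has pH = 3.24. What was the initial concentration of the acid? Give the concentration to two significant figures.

C₀ = 1.9 × 10^-2 M

[H+] = 10^(-3.24) = 5.75 × 10^-4 M = x
Ka = x²/(C₀ − x) ⇒ C₀ = x + x²/Ka
C₀ = 5.75 × 10^-4 + (5.75 × 10^-4)²/(1.8 × 10^-5) = 1.89 × 10^-2 M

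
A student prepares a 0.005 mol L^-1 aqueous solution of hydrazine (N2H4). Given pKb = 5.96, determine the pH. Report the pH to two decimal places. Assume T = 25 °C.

N2H4 + H2O ⇌ N2H5+ + OH-
Kb = 10^(−5.96) = 1.10 × 10^-6
From the ICE table, Kb = x²/(0.005 − x) = 1.10 × 10^-6.
Neglecting x in the denominator: x = √(1.10 × 10^-6 × 0.005) = 7.42 × 10^-5 M
pOH = −log(7.42 × 10^-5) = 4.13; pH = 14.00 − 4.13 = 9.87

pH = 9.87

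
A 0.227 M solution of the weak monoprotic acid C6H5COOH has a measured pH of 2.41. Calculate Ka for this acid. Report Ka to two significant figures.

[H+] = 10^(-2.41) = 3.89 × 10^-3 M
At equilibrium [HA] = 0.227 − 3.89 × 10^-3 = 2.23 × 10^-1 M
Ka = [H+][A-]/[HA] = (3.89 × 10^-3)² / 2.23 × 10^-1 = 6.8 × 10^-5

Ka = 6.8 × 10^-5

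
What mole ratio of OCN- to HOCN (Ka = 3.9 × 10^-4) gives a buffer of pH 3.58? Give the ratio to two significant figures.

ratio = 1.5

pKa = -log(3.9 × 10^-4) = 3.409
pH = pKa + log(r) ⇒ log(r) = 3.58 − 3.409 = +0.171
r = [OCN-]/[HOCN] = 10^(+0.171) = 1.48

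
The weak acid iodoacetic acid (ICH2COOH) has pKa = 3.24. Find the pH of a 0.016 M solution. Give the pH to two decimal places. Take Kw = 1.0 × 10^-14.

pH = 2.56

ICH2COOH ⇌ ICH2COO- + H+
Ka = 10^(−3.24) = 5.75 × 10^-4
From the ICE table, Ka = x²/(0.016 − x) = 5.75 × 10^-4.
x is not negligible relative to C₀; solve x² + 0.000575·x − 9.2e-06 = 0.
x = (−Ka + √(Ka² + 4·Ka·C₀))/2 = 2.76 × 10^-3 M
pH = −log(2.76 × 10^-3) = 2.56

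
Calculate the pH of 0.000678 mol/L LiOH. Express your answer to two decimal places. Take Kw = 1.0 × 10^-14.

pH = 10.83

LiOH is a strong base; [OH-] = 0.000678 M.
pOH = -log(0.000678) = 3.17
pH = 14.00 - 3.17 = 10.83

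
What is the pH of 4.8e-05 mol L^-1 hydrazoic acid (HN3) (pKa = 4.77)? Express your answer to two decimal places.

pH = 4.67

HN3 ⇌ N3- + H+
Ka = 10^(−4.77) = 1.70 × 10^-5
From the ICE table, Ka = x²/(4.8e-05 − x) = 1.70 × 10^-5.
The 5% rule fails; solving x² + Ka·x − Ka·C₀ = 0 exactly:
x = (−Ka + √(Ka² + 4·Ka·C₀))/2 = 2.13 × 10^-5 M
pH = −log(2.13 × 10^-5) = 4.67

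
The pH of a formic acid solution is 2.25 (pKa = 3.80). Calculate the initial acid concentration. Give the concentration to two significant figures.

[H+] = 10^(-2.25) = 5.62 × 10^-3 M = x
Ka = 10^(−3.80) = 1.58 × 10^-4
Ka = x²/(C₀ − x) ⇒ C₀ = x + x²/Ka
C₀ = 5.62 × 10^-3 + (5.62 × 10^-3)²/(1.58 × 10^-4) = 2.06 × 10^-1 M

C₀ = 2.1 × 10^-1 M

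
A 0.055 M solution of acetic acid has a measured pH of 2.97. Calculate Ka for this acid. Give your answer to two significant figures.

Ka = 2.1 × 10^-5

[H+] = 10^(-2.97) = 1.07 × 10^-3 M
At equilibrium [HA] = 0.055 − 1.07 × 10^-3 = 5.39 × 10^-2 M
Ka = [H+][A-]/[HA] = (1.07 × 10^-3)² / 5.39 × 10^-2 = 2.1 × 10^-5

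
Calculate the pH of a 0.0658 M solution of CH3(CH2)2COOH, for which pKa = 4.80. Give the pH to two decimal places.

pH = 2.99

CH3(CH2)2COOH ⇌ CH3(CH2)2COO- + H+
Ka = 10^(−4.80) = 1.58 × 10^-5
Ka = x²/(0.0658 − x) = 1.58 × 10^-5
Assume x ≪ 0.0658: x ≈ √(1.58 × 10^-5 × 0.0658) = 1.02 × 10^-3 M
(x/C₀ = 1.5% < 5%, so the approximation holds.)
pH = −log[H+] = −log(1.02 × 10^-3) = 2.99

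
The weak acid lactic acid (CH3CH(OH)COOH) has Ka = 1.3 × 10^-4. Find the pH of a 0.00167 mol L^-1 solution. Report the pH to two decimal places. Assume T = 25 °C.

pH = 3.39

CH3CH(OH)COOH ⇌ CH3CH(OH)COO- + H+
Ka = x²/(0.00167 − x) = 1.3 × 10^-4
The 5% rule fails; solving x² + Ka·x − Ka·C₀ = 0 exactly:
x = [−0.00013 + √(0.00013² + 8.68e-07)]/2 = 4.05 × 10^-4 M
pH = −log[H+] = −log(4.05 × 10^-4) = 3.39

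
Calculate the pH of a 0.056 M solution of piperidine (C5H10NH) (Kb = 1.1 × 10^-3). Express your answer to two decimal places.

pH = 11.86

C5H10NH + H2O ⇌ C5H10NH2+ + OH-
Let x = [OH-] at equilibrium. Kb = x²/(0.056 − x).
Here C₀/Kb ≈ 50.9, so the small-x approximation fails. Use the quadratic:
x = [−0.0011 + √(0.0011² + 0.000246)]/2 = 7.32 × 10^-3 M
pOH = 2.14, so pH = 14.00 − pOH = 11.86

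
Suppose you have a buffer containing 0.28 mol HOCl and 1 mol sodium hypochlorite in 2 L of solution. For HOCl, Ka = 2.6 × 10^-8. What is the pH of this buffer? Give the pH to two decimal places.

pH = 8.14

pKa = −log(2.6 × 10^-8) = 7.585
pH = pKa + log([A⁻]/[HA]) = 7.585 + log(1/0.28)
pH = 7.585 + (+0.553) = 8.14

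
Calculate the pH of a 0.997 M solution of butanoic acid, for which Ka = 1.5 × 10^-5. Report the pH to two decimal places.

pH = 2.41

CH3(CH2)2COOH ⇌ CH3(CH2)2COO- + H+
Let x = [H+] at equilibrium. Ka = x²/(0.997 − x).
Since Ka ≪ C₀, x ≈ √(Ka·C₀) = 3.87 × 10^-3 M.
pH = −log(3.87 × 10^-3) = 2.41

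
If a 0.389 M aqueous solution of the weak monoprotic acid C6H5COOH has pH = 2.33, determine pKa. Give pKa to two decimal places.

pKa = 4.24

[H+] = 10^(-2.33) = 4.68 × 10^-3 M
At equilibrium [HA] = 0.389 − 4.68 × 10^-3 = 3.84 × 10^-1 M
Ka = [H+][A-]/[HA] = (4.68 × 10^-3)² / 3.84 × 10^-1 = 5.70 × 10^-5
pKa = -log(5.70 × 10^-5) = 4.24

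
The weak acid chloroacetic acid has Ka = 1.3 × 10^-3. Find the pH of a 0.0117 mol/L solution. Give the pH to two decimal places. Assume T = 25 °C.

pH = 2.48

ClCH2COOH ⇌ ClCH2COO- + H+
Ka = [H+]²/(0.0117 − [H+]) = 1.3 × 10^-3
The 5% rule fails; solving [H+]² + Ka·[H+] − Ka·C₀ = 0 exactly:
[H+] = [−0.0013 + √(0.0013² + 6.08e-05)]/2 = 3.30 × 10^-3 M
pH = −log(3.30 × 10^-3) = 2.48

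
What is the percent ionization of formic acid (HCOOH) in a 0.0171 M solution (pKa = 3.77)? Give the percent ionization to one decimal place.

HCOOH ⇌ HCOO- + H+; let x = [H+] at equilibrium.
Ka = 10^(−3.77) = 1.70 × 10^-4
Solve x² + 0.00017x − 2.91e-06 = 0 → x = 1.62 × 10^-3 M
Fraction ionized = 1.62 × 10^-3 / 0.0171 = 0.0947 → 9.5%

9.5%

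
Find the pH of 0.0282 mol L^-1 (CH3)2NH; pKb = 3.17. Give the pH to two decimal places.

pH = 11.61

(CH3)2NH + H2O ⇌ (CH3)2NH2+ + OH-
Kb = 10^(−3.17) = 6.76 × 10^-4
From the ICE table, Kb = x²/(0.0282 − x) = 6.76 × 10^-4.
x is not negligible relative to C₀; solve x² + 0.000676·x − 1.91e-05 = 0.
x = [−0.000676 + √(0.000676² + 7.63e-05)]/2 = 4.04 × 10^-3 M
pOH = −log(4.04 × 10^-3) = 2.39; pH = 14.00 − 2.39 = 11.61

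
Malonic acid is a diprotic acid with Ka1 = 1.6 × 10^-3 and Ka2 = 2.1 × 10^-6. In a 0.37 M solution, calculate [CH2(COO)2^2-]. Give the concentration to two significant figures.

First ionization gives [H+] ≈ [CH2(COOH)COO-] = 2.35 × 10^-2 M.
Second step: Ka2 = [H+][CH2(COO)2^2-]/[CH2(COOH)COO-] ≈ [CH2(COO)2^2-] (since [H+] ≈ [CH2(COOH)COO-]).
So [CH2(COO)2^2-] ≈ Ka2.

2.1 × 10^-6 M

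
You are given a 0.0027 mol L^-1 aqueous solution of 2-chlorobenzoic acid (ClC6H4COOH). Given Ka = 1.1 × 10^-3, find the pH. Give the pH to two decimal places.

pH = 2.90

ClC6H4COOH ⇌ ClC6H4COO- + H+
From the ICE table, Ka = x²/(0.0027 − x) = 1.1 × 10^-3.
Here C₀/Ka ≈ 2.45, so the small-x approximation fails. Use the quadratic:
x = [−0.0011 + √(0.0011² + 1.19e-05)]/2 = 1.26 × 10^-3 M
pH = −log[H+] = −log(1.26 × 10^-3) = 2.90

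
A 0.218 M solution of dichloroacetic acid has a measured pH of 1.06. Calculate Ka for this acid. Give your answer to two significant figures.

[H+] = 10^(-1.06) = 8.71 × 10^-2 M
At equilibrium [HA] = 0.218 − 8.71 × 10^-2 = 1.31 × 10^-1 M
Ka = [H+][A-]/[HA] = (8.71 × 10^-2)² / 1.31 × 10^-1 = 5.8 × 10^-2

Ka = 5.8 × 10^-2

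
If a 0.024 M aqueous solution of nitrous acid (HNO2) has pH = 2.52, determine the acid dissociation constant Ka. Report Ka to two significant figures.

Ka = 4.3 × 10^-4

[H+] = 10^(-2.52) = 3.02 × 10^-3 M
At equilibrium [HA] = 0.024 − 3.02 × 10^-3 = 2.10 × 10^-2 M
Ka = [H+][A-]/[HA] = (3.02 × 10^-3)² / 2.10 × 10^-2 = 4.3 × 10^-4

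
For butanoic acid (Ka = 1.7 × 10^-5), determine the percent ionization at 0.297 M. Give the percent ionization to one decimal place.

0.8%

CH3(CH2)2COOH ⇌ CH3(CH2)2COO- + H+; let x = [H+] at equilibrium.
x ≈ √(Ka·C₀) = √(1.7 × 10^-5 × 0.297) = 2.25 × 10^-3 M
% ionization = x/C₀ × 100% = 2.25 × 10^-3/0.297 × 100% = 0.8%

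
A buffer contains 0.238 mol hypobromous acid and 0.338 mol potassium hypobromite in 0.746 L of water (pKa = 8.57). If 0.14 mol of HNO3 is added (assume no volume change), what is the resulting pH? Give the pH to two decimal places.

After neutralization: n(HOBr) = 0.378 mol, n(OBr-) = 0.198 mol.
pH = pKa + log(n_OBr-/n_HOBr) = 8.57 + log(0.198/0.378) = 8.57 + (-0.281)

pH = 8.29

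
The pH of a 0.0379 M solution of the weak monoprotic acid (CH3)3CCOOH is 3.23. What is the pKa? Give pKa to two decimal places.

[H+] = 10^(-3.23) = 5.89 × 10^-4 M
At equilibrium [HA] = 0.0379 − 5.89 × 10^-4 = 3.73 × 10^-2 M
Ka = [H+][A-]/[HA] = (5.89 × 10^-4)² / 3.73 × 10^-2 = 9.30 × 10^-6
pKa = -log(9.30 × 10^-6) = 5.03

pKa = 5.03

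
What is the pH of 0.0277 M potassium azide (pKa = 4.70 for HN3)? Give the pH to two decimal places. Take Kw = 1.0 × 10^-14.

pH = 8.57

N3- is the conjugate base of the weak acid HN3.
Ka = 10^(−4.70) = 2.00 × 10^-5
Kb = Kw/Ka = 1.0×10^-14 / 2.00 × 10^-5 = 5.00 × 10^-10
Let x = [OH-] at equilibrium. Kb = x²/(0.0277 − x).
Neglecting x in the denominator: x = √(5.00 × 10^-10 × 0.0277) = 3.72 × 10^-6 M
(x/C₀ = 0.013% < 5%, so the approximation holds.)
pOH = −log(3.72 × 10^-6) = 5.43; pH = 14.00 − 5.43 = 8.57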